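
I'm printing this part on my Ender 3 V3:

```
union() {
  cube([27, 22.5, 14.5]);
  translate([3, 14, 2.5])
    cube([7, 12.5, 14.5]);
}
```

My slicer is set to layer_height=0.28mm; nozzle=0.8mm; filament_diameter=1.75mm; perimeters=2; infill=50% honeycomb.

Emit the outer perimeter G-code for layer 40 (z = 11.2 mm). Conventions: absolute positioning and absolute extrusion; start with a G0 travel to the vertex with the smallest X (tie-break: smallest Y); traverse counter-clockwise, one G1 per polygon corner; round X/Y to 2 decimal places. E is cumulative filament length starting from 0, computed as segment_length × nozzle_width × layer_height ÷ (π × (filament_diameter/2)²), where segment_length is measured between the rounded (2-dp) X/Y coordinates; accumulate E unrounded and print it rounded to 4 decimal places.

At z = 11.2 mm: the cube (footprint 27×22.5) is included at this height; the cube at (3, 14) is present — its section is the full 7×12.5 rectangle; Taking the union: the regions partially overlap (shared area 59.50 mm²), so overlapping operands fuse into one piece — 1 connected region. The outline is a single polygon with 8 vertices. Extrusion per mm of travel: 0.8 × 0.28 / (π × 0.875²) = 0.093128. Accumulating E over each segment gives final E = 9.9647.

G0 X0.00 Y0.00 Z11.20
G1 X27.00 Y0.00 E2.5145
G1 X27.00 Y22.50 E4.6099
G1 X10.00 Y22.50 E6.1930
G1 X10.00 Y26.50 E6.5656
G1 X3.00 Y26.50 E7.2174
G1 X3.00 Y22.50 E7.5900
G1 X0.00 Y22.50 E7.8693
G1 X0.00 Y0.00 E9.9647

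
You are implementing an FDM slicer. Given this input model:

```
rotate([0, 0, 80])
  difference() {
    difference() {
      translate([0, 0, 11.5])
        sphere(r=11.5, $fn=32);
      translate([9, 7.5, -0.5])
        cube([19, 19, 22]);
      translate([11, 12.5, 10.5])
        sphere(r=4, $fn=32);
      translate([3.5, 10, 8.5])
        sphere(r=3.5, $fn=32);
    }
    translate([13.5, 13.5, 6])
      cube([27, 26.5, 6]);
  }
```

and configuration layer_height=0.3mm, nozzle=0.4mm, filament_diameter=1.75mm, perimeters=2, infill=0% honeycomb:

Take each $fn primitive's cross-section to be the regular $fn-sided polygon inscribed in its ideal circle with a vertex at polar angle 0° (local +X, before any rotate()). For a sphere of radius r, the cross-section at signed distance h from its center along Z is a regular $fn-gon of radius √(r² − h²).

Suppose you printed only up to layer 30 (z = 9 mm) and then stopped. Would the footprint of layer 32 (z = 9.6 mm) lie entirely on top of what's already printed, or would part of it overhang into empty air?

part overhangs

Compare the two slices. At z = 9: the r=11.5 sphere slices to a regular 32-gon of circumradius 11.225 (√(r²−h²) with h=2.5 from center) (area = (32/2)·11.225²·sin(360°/32) = 393.30 mm²); the 19×19 cube at (9, 7.5) contributes its full rectangle (area 361.00 mm²); the r=4 sphere at (11, 12.5) slices to a regular 32-gon of circumradius 3.708 (√(r²−h²) with h=1.5 from center) (area = (32/2)·3.708²·sin(360°/32) = 42.92 mm²); the r=3.5 sphere at (3.5, 10) slices to a regular 32-gon of circumradius 3.464 (√(r²−h²) with h=0.5 from center) (area = (32/2)·3.464²·sin(360°/32) = 37.46 mm²); Subtracting the remaining from the first: starting from the r=11.5 sphere (393.30 mm²), the 19×19 cube at (9, 7.5) misses the remaining region (no effect); the r=4 sphere at (11, 12.5) misses the remaining region (no effect); the r=3.5 sphere at (3.5, 10) partially overlaps it — only the 21.59 mm² overlap (of its 37.46 mm²) is removed, clipping the outline — area = 371.72 mm²; the 27×26.5 cube at (13.5, 13.5) contributes its full rectangle (area 715.50 mm²); Subtracting the remaining from the first: starting from that combined region (371.72 mm²), the 27×26.5 cube at (13.5, 13.5) misses the remaining region (no effect) — area = 371.72 mm²; (whole slice rotated 80° about Z — lengths, areas and connectivity unchanged). At z = 9.6: the r=11.5 sphere contributes a regular 32-gon of circumradius √(11.5²−1.9²) = 11.342 (area = (32/2)·11.342²·sin(360°/32) = 401.54 mm²); the cube at (9, 7.5) is present — its section is the full 19×19 rectangle (area 361.00 mm²); the r=4 sphere at (11, 12.5) slices to a regular 32-gon of circumradius 3.897 (√(r²−h²) with h=0.9 from center) (area = (32/2)·3.897²·sin(360°/32) = 47.41 mm²); the r=3.5 sphere at (3.5, 10) slices to a regular 32-gon of circumradius 3.323 (√(r²−h²) with h=1.1 from center) (area = (32/2)·3.323²·sin(360°/32) = 34.46 mm²); After the difference (first − rest): starting from the r=11.5 sphere (401.54 mm²), the 19×19 cube at (9, 7.5) misses the remaining region (no effect); the r=4 sphere at (11, 12.5) misses the remaining region (no effect); the r=3.5 sphere at (3.5, 10) partially overlaps it — only the 20.85 mm² overlap (of its 34.46 mm²) is removed, clipping the outline — area = 380.69 mm²; the 27×26.5 cube at (13.5, 13.5) contributes its full rectangle (area 715.50 mm²); After the difference (first − rest): starting from the result so far (380.69 mm²), the 27×26.5 cube at (13.5, 13.5) misses the remaining region (no effect) — area = 380.69 mm²; (rotated 80° about Z; rotation is an isometry so areas/perimeters/island counts are preserved). Checking containment: at z = 9.6 the cross-section extends beyond the z = 9 cross-section by about 8.98 mm².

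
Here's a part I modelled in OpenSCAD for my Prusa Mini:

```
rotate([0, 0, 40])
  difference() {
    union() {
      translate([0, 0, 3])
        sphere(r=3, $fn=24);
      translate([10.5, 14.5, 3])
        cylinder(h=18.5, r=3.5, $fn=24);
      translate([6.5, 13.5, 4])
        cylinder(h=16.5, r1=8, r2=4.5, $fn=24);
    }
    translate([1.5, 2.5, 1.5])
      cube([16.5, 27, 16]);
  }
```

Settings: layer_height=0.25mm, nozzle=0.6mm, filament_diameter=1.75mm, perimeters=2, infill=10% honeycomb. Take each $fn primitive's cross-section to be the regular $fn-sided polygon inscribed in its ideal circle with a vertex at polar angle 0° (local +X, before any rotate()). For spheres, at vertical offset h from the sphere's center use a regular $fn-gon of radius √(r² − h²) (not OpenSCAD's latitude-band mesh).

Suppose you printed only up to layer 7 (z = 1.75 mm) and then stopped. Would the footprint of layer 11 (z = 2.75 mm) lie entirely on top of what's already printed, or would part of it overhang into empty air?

Compare the two slices. At z = 1.75: the r=3 sphere contributes a regular 24-gon of circumradius √(3²−1.25²) = 2.727 (area = (24/2)·2.727²·sin(360°/24) = 23.10 mm²); the cylinder at (10.5, 14.5) is not intersected at this z (z outside [3, 21.5]); the cone at (6.5, 13.5) is not intersected at this z (z outside [4, 20.5]); Taking the union: only the r=3 sphere is present, so the union is just that shape — area = 23.10 mm²; the 16.5×27 cube at (1.5, 2.5) contributes its full rectangle (area 445.50 mm²); Taking the first minus the rest: starting from the result so far (23.10 mm²), the 16.5×27 cube at (1.5, 2.5) misses the remaining region (no effect) — area = 23.10 mm²; (whole slice rotated 40° about Z — lengths, areas and connectivity unchanged). At z = 2.75: the r=3 sphere slices to a regular 24-gon of circumradius 2.990 (√(r²−h²) with h=0.25 from center) (area = (24/2)·2.990²·sin(360°/24) = 27.76 mm²); the cylinder at (10.5, 14.5) is not intersected at this z (z outside [3, 21.5]); the cone at (6.5, 13.5) is absent (z outside [4, 20.5]); Taking the union: only the r=3 sphere is present, so the union is just that shape — area = 27.76 mm²; the cube at (1.5, 2.5) is present — its section is the full 16.5×27 rectangle (area 445.50 mm²); Subtracting the remaining from the first: starting from that combined region (27.76 mm²), the 16.5×27 cube at (1.5, 2.5) partially overlaps it — only the 0.00 mm² overlap (of its 445.50 mm²) is removed, clipping the outline — area = 27.75 mm²; (rotated 40° about Z; rotation is an isometry so areas/perimeters/island counts are preserved). Checking containment: at z = 2.75 the cross-section extends beyond the z = 1.75 cross-section by about 4.65 mm².

part overhangs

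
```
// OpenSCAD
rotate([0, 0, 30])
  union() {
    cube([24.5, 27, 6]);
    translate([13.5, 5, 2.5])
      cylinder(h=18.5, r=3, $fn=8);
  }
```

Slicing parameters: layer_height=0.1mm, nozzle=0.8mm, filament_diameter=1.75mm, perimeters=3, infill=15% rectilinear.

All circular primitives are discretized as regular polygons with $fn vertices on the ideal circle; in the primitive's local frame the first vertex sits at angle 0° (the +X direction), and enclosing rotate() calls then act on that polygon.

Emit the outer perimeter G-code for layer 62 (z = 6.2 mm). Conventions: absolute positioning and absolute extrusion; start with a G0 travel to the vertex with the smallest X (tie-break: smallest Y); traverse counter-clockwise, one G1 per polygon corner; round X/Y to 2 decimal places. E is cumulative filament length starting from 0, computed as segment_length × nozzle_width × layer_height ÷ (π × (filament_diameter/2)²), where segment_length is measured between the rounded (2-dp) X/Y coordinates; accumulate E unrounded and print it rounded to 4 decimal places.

G0 X6.29 Y11.86 Z6.20
G1 X6.59 Y9.58 E0.0765
G1 X8.41 Y8.18 E0.1529
G1 X10.69 Y8.48 E0.2293
G1 X12.09 Y10.30 E0.3057
G1 X11.79 Y12.58 E0.3822
G1 X9.97 Y13.98 E0.4586
G1 X7.69 Y13.68 E0.5351
G1 X6.29 Y11.86 E0.6114

At z = 6.2 mm: the cube does not reach this height (z outside [0, 6]); the cylinder at (13.5, 5): section is a regular 8-gon, circumradius r=3; Taking the union: only the r=3 cylinder at (13.5, 5) is present, so the union is just that shape — 1 connected region; (whole slice rotated 30° about Z — lengths, areas and connectivity unchanged). The outline is a single polygon with 8 vertices. Extrusion per mm of travel: 0.8 × 0.1 / (π × 0.875²) = 0.033260. Accumulating E over each segment gives final E = 0.6114.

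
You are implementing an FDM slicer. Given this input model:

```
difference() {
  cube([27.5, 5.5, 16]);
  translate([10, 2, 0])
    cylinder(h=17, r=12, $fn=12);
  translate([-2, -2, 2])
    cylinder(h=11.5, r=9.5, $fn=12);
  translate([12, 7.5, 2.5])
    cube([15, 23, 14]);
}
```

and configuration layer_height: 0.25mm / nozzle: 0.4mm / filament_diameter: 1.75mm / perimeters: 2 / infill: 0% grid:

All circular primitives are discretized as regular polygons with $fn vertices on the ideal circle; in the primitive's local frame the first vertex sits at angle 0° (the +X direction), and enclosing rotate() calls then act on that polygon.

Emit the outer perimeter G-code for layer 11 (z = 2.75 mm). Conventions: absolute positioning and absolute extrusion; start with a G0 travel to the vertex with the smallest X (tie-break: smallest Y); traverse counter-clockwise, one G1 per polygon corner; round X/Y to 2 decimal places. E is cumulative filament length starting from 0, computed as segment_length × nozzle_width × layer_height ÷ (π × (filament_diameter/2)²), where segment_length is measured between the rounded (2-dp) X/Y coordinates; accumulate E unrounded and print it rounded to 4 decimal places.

G0 X21.06 Y5.50 Z2.75
G1 X22.00 Y2.00 E0.1507
G1 X21.46 Y0.00 E0.2368
G1 X27.50 Y0.00 E0.4879
G1 X27.50 Y5.50 E0.7166
G1 X21.06 Y5.50 E0.9843

At z = 2.75 mm: the 27.5×5.5 cube contributes its full rectangle; the cylinder at (10, 2): section is a regular 12-gon, circumradius r=12; the cylinder at (-2, -2): section is a regular 12-gon, circumradius r=9.5; the cube at (12, 7.5) (footprint 15×23) is included at this height; Taking the first minus the rest: starting from the 27.5×5.5 cube, the r=12 cylinder at (10, 2) partially overlaps it — only the 118.82 mm² overlap (of its 432.00 mm²) is removed, clipping the outline; the r=9.5 cylinder at (-2, -2) misses the remaining region (no effect); the 15×23 cube at (12, 7.5) misses the remaining region (no effect) — 1 connected region. The outline is a single polygon with 5 vertices. Extrusion per mm of travel: 0.4 × 0.25 / (π × 0.875²) = 0.041575. Accumulating E over each segment gives final E = 0.9843.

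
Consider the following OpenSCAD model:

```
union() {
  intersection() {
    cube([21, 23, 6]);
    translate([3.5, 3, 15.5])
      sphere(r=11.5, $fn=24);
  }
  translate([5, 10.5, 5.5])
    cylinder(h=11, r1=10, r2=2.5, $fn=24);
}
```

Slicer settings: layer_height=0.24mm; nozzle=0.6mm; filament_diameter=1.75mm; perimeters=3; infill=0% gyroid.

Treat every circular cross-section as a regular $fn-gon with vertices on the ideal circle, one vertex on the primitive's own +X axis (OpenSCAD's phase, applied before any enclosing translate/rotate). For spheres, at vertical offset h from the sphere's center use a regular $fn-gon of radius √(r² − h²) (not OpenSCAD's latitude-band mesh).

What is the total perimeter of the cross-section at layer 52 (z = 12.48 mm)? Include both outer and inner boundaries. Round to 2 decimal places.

At z = 12.48 mm: the cube is absent (z outside [0, 6]); the r=11.5 sphere at (3.5, 3) slices to a regular 24-gon of circumradius 11.096 (√(r²−h²) with h=3.02 from center) (perimeter = 2·24·11.096·sin(180°/24) = 69.52 mm); After intersecting: at least one operand is absent at this height, so nothing remains; the cone at (5, 10.5): at t=0.635 of its height the radius interpolates to r₁+(r₂−r₁)t = 5.241, giving a regular 24-gon of that circumradius (perimeter = 2·24·5.241·sin(180°/24) = 32.84 mm); Taking the union: only the cone at (5, 10.5) is present, so the union is just that shape — boundary = 32.84 mm. Overall, the cross-section is a single solid region. Total boundary length (outer) = 32.84 mm.

32.84 mm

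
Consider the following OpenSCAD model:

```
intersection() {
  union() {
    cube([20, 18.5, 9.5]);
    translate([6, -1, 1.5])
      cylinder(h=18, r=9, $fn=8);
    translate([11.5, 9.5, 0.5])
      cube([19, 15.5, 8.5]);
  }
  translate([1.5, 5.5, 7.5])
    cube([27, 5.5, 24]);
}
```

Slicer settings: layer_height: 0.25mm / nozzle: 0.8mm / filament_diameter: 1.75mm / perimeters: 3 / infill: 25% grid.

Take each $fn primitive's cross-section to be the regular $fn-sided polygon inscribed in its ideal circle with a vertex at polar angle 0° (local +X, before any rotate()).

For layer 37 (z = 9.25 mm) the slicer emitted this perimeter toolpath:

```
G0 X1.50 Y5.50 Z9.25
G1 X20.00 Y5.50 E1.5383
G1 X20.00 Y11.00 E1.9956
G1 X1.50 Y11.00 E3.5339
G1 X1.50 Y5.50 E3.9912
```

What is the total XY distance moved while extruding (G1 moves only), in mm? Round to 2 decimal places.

48.00 mm

Sum the Euclidean lengths of each G1 segment: total = 48.00 mm.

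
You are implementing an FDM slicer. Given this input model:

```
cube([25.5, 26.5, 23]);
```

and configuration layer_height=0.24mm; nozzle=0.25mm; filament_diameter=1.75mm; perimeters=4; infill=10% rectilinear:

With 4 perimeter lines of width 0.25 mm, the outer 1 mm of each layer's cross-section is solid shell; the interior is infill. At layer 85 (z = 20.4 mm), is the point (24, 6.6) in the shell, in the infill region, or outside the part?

At z = 20.4 mm: the 25.5×26.5 cube contributes its full rectangle. Overall, the cross-section is a single solid region. The nearest boundary edge runs (25.50, 0.00)→(25.50, 26.50); distance from the point to it = 1.50 mm. The point is inside the cross-section and 1.50 mm from the nearest boundary — more than the 1 mm shell width (4 × 0.25), so it's in the infill interior.

infill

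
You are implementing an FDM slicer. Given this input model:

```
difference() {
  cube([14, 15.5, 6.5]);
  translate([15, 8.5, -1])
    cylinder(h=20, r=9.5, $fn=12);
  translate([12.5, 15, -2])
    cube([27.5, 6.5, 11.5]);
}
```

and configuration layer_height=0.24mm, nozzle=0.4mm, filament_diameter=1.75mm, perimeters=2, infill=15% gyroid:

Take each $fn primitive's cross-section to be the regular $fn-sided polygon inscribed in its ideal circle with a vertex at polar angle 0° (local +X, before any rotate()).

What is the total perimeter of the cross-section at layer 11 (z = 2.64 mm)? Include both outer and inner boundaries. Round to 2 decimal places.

54.78 mm

At z = 2.64 mm: the cube (footprint 14×15.5) is included at this height (perimeter 59.00 mm); the r=9.5 cylinder at (15, 8.5) gives a regular 12-gon of circumradius 9.5 (constant along its height) (perimeter = 2·12·9.500·sin(180°/12) = 59.01 mm); the 27.5×6.5 cube at (12.5, 15) contributes its full rectangle (perimeter 68.00 mm); Taking the first minus the rest: starting from the 14×15.5 cube, the r=9.5 cylinder at (15, 8.5) partially overlaps it — only the 108.40 mm² overlap (of its 270.75 mm²) is removed, clipping the outline; the 27.5×6.5 cube at (12.5, 15) misses the remaining region (no effect) — boundary = 54.78 mm. Overall, the cross-section is a single solid region. Total boundary length (outer) = 54.78 mm.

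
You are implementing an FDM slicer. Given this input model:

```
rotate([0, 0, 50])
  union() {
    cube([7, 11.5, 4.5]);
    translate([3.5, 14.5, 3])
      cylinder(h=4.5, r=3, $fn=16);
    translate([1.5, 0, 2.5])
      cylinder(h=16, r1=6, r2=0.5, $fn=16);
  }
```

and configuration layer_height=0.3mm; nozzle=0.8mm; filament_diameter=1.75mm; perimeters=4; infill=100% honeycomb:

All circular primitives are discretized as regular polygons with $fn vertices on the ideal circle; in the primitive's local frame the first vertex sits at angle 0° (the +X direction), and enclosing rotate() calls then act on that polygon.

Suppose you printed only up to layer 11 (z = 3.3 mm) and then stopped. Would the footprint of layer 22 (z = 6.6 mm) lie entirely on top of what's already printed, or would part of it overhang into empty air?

Compare the two slices. At z = 3.3: the cube (footprint 7×11.5) is included at this height (area 80.50 mm²); the r=3 cylinder at (3.5, 14.5) gives a regular 16-gon of circumradius 3 (constant along its height) (area = (16/2)·3.000²·sin(360°/16) = 27.55 mm²); the cone at (1.5, 0) contributes a regular 16-gon of circumradius 5.725 (interpolated between r1=6 and r2=0.5 at t=0.050) (area = (16/2)·5.725²·sin(360°/16) = 100.34 mm²); Taking the union: the regions partially overlap — summed areas 208.39 mm² minus the doubly-counted overlap 33.32 mm² gives 175.07 mm² — area = 175.07 mm²; (rotated 50° about Z; rotation is an isometry so areas/perimeters/island counts are preserved). At z = 6.6: the cube is absent (z outside [0, 4.5]); the cylinder at (3.5, 14.5): section is a regular 16-gon, circumradius r=3 (area = (16/2)·3.000²·sin(360°/16) = 27.55 mm²); the cone at (1.5, 0) (r1=6→r2=0.5) has section circumradius 4.591 here — a regular 16-gon (area = (16/2)·4.591²·sin(360°/16) = 64.52 mm²); Taking the union: the 2 present regions are separate (no shared area or edge), so areas and boundary lengths simply add and each stays a separate island — area = 92.07 mm²; (whole slice rotated 50° about Z — lengths, areas and connectivity unchanged). Checking containment: the cross-section at z = 6.6 is a subset of the cross-section at z = 3.3.

entirely on top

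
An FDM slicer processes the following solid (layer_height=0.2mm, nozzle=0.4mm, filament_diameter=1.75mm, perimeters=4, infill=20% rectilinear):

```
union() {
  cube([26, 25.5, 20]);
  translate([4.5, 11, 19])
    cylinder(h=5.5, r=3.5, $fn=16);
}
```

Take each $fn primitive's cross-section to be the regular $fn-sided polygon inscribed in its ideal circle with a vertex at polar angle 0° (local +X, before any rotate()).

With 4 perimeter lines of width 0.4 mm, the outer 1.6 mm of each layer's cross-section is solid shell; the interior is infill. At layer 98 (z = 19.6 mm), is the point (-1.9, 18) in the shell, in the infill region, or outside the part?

outside

At z = 19.6 mm: the cube is present — its section is the full 26×25.5 rectangle; the r=3.5 cylinder at (4.5, 11) gives a regular 16-gon of circumradius 3.5 (constant along its height); Merging all regions: the r=3.5 cylinder at (4.5, 11) lies entirely inside the 26×25.5 cube, so the union is just the 26×25.5 cube — 1 connected region. Overall, the cross-section is a single solid region. The nearest boundary edge runs (0.00, 0.00)→(0.00, 25.50); distance from the point to it = 1.90 mm. The point is not inside any of the regions above, so it lies outside the cross-section (1.90 mm from the nearest boundary).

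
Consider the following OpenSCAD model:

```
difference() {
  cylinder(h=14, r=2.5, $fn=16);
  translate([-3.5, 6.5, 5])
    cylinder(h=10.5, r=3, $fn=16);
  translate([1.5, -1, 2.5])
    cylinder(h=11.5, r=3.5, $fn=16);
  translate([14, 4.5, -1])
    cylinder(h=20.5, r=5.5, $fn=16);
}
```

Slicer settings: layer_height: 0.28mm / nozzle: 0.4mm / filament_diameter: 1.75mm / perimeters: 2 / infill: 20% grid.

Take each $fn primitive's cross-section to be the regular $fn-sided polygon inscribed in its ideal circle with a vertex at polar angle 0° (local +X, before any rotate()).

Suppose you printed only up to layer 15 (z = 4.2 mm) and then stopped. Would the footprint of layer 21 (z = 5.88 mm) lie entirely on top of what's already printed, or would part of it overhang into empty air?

Compare the two slices. At z = 4.2: the r=2.5 cylinder gives a regular 16-gon of circumradius 2.5 (constant along its height) (area = (16/2)·2.500²·sin(360°/16) = 19.13 mm²); the cylinder at (-3.5, 6.5) does not reach this height (z outside [5, 15.5]); the r=3.5 cylinder at (1.5, -1) contributes a regular 16-gon of circumradius 3.5 (area = (16/2)·3.500²·sin(360°/16) = 37.50 mm²); the r=5.5 cylinder at (14, 4.5) contributes a regular 16-gon of circumradius 5.5 (area = (16/2)·5.500²·sin(360°/16) = 92.61 mm²); After the difference (first − rest): starting from the r=2.5 cylinder (19.13 mm²), the r=3.5 cylinder at (1.5, -1) partially overlaps it — only the 16.10 mm² overlap (of its 37.50 mm²) is removed, clipping the outline; the r=5.5 cylinder at (14, 4.5) misses the remaining region (no effect) — area = 3.03 mm². At z = 5.88: the r=2.5 cylinder contributes a regular 16-gon of circumradius 2.5 (area = (16/2)·2.500²·sin(360°/16) = 19.13 mm²); the r=3 cylinder at (-3.5, 6.5) contributes a regular 16-gon of circumradius 3 (area = (16/2)·3.000²·sin(360°/16) = 27.55 mm²); the r=3.5 cylinder at (1.5, -1) contributes a regular 16-gon of circumradius 3.5 (area = (16/2)·3.500²·sin(360°/16) = 37.50 mm²); the cylinder at (14, 4.5): section is a regular 16-gon, circumradius r=5.5 (area = (16/2)·5.500²·sin(360°/16) = 92.61 mm²); Taking the first minus the rest: starting from the r=2.5 cylinder (19.13 mm²), the r=3 cylinder at (-3.5, 6.5) misses the remaining region (no effect); the r=3.5 cylinder at (1.5, -1) partially overlaps it — only the 16.10 mm² overlap (of its 37.50 mm²) is removed, clipping the outline; the r=5.5 cylinder at (14, 4.5) misses the remaining region (no effect) — area = 3.03 mm². Checking containment: the cross-section at z = 5.88 is a subset of the cross-section at z = 4.2.

entirely on top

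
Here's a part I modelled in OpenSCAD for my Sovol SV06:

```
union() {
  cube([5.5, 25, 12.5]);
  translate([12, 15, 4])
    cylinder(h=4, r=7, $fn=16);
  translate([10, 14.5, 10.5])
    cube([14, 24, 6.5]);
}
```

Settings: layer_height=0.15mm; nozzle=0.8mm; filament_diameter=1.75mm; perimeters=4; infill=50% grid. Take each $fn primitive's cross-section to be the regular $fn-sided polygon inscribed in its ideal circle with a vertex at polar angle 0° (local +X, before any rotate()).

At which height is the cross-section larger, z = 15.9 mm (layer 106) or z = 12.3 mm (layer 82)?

layer 82 (z = 12.3 mm)

Layer 106 (z = 15.9): the cube does not reach this height (z outside [0, 12.5]); the cylinder at (12, 15) is not intersected at this z (z outside [4, 8]); the 14×24 cube at (10, 14.5) contributes its full rectangle (area 336.00 mm²); Taking the union: only the 14×24 cube at (10, 14.5) is present, so the union is just that shape — area = 336.00 mm². So its area = 336.00 mm². Layer 82 (z = 12.3): the 5.5×25 cube contributes its full rectangle (area 137.50 mm²); the cylinder at (12, 15) does not reach this height (z outside [4, 8]); the cube at (10, 14.5) is present — its section is the full 14×24 rectangle (area 336.00 mm²); Taking the union: the 2 present regions are separate (no shared area or edge), so areas and boundary lengths simply add and each stays a separate island — area = 473.50 mm². So its area = 473.50 mm². Layer 82 is larger (473.50 vs 336.00 mm²).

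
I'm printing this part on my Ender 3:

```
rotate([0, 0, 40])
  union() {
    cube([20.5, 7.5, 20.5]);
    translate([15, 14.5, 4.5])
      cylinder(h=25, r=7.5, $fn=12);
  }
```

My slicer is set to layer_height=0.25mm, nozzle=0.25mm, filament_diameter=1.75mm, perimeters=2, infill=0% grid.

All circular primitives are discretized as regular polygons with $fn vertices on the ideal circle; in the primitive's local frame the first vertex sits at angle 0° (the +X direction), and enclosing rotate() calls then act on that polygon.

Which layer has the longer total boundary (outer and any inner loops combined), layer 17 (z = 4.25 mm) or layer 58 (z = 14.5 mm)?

layer 58 (z = 14.5 mm)

Layer 17 (z = 4.25): the 20.5×7.5 cube contributes its full rectangle (perimeter 56.00 mm); the cylinder at (15, 14.5) is absent (z outside [4.5, 29.5]); Combining (union): only the 20.5×7.5 cube is present, so the union is just that shape — boundary = 56.00 mm; (whole slice rotated 40° about Z — lengths, areas and connectivity unchanged). So its perimeter = 56.00 mm. Layer 58 (z = 14.5): the cube (footprint 20.5×7.5) is included at this height (perimeter 56.00 mm); the r=7.5 cylinder at (15, 14.5) gives a regular 12-gon of circumradius 7.5 (constant along its height) (perimeter = 2·12·7.500·sin(180°/12) = 46.59 mm); Taking the union: the regions partially overlap (shared area 0.93 mm²), so the edge portions inside another operand are dropped and the merged outline is re-measured after clipping — boundary = 94.99 mm; (whole slice rotated 40° about Z — lengths, areas and connectivity unchanged). So its perimeter = 94.99 mm. Layer 58 is larger (94.99 vs 56.00 mm).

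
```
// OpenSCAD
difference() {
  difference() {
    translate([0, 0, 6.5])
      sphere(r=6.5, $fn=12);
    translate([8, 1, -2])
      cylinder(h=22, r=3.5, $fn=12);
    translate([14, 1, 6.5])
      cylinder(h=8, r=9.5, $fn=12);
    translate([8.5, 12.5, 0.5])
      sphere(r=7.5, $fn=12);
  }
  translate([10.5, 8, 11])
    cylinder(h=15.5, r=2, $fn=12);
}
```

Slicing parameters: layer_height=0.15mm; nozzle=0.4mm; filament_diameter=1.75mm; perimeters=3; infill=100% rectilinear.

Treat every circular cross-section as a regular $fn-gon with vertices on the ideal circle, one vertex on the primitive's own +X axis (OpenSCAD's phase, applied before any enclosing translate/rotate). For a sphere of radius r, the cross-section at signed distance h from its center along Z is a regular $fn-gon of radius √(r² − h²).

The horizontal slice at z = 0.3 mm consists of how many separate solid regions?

At z = 0.3 mm: the r=6.5 sphere contributes a regular 12-gon of circumradius √(6.5²−6.2²) = 1.952; the cylinder at (8, 1): section is a regular 12-gon, circumradius r=3.5; the cylinder at (14, 1) is absent (z outside [6.5, 14.5]); the r=7.5 sphere at (8.5, 12.5) contributes a regular 12-gon of circumradius √(7.5²−0.2²) = 7.497; After the difference (first − rest): starting from the r=6.5 sphere, the r=3.5 cylinder at (8, 1) misses the remaining region (no effect); the r=7.5 sphere at (8.5, 12.5) misses the remaining region (no effect) — 1 connected region; the cylinder at (10.5, 8) does not reach this height (z outside [11, 26.5]); Subtracting the remaining from the first: none of the subtracted shapes is present at this height, so that combined region is unchanged — 1 connected region. The result has 1 disconnected region.

1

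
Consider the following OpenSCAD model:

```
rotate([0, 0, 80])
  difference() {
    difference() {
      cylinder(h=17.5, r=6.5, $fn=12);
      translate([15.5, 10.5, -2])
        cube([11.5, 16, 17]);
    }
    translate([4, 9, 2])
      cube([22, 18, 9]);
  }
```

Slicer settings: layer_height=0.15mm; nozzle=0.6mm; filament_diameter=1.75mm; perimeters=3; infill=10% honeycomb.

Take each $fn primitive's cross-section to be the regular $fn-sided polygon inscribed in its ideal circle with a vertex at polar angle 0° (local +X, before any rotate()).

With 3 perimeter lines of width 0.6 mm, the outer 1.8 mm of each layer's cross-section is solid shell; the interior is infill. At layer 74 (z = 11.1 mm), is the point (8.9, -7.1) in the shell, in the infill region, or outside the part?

outside

At z = 11.1 mm: the cylinder: section is a regular 12-gon, circumradius r=6.5; the 11.5×16 cube at (15.5, 10.5) contributes its full rectangle; After the difference (first − rest): starting from the r=6.5 cylinder, the 11.5×16 cube at (15.5, 10.5) misses the remaining region (no effect) — 1 connected region; the cube at (4, 9) does not reach this height (z outside [2, 11]); Subtracting the remaining from the first: none of the subtracted shapes is present at this height, so that combined region is unchanged — 1 connected region; (rotated 80° about Z; rotation is an isometry so areas/perimeters/island counts are preserved). Overall, the cross-section is a single solid region. Undo the 80° rotation: the query point maps to (-5.447, -9.998) in the un-rotated model frame. The nearest boundary edge runs (-0.00, -6.50)→(-3.25, -5.63); distance from the point to it = 4.89 mm. The point is not inside any of the regions above, so it lies outside the cross-section (4.89 mm from the nearest boundary).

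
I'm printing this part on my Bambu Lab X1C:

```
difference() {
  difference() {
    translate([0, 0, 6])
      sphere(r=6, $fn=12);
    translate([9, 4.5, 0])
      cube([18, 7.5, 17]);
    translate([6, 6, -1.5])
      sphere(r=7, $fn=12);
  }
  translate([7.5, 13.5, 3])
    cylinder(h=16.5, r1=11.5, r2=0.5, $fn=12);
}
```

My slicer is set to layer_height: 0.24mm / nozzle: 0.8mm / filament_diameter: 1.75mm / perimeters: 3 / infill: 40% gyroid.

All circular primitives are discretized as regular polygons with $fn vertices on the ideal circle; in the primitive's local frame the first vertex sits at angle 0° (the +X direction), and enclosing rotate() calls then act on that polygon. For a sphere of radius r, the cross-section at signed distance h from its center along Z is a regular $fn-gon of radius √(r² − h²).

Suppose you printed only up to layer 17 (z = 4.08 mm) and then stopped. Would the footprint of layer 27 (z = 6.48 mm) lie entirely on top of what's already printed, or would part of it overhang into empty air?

part overhangs

Compare the two slices. At z = 4.08: the r=6 sphere contributes a regular 12-gon of circumradius √(6²−1.92²) = 5.685 (area = (12/2)·5.685²·sin(360°/12) = 96.94 mm²); the 18×7.5 cube at (9, 4.5) contributes its full rectangle (area 135.00 mm²); the r=7 sphere at (6, 6) slices to a regular 12-gon of circumradius 4.227 (√(r²−h²) with h=5.58 from center) (area = (12/2)·4.227²·sin(360°/12) = 53.59 mm²); Taking the first minus the rest: starting from the r=6 sphere (96.94 mm²), the 18×7.5 cube at (9, 4.5) misses the remaining region (no effect); the r=7 sphere at (6, 6) partially overlaps it — only the 3.78 mm² overlap (of its 53.59 mm²) is removed, clipping the outline — area = 93.17 mm²; the cone at (7.5, 13.5) contributes a regular 12-gon of circumradius 10.780 (interpolated between r1=11.5 and r2=0.5 at t=0.065) (area = (12/2)·10.780²·sin(360°/12) = 348.63 mm²); Taking the first minus the rest: starting from that combined region (93.17 mm²), the cone at (7.5, 13.5) partially overlaps it — only the 0.65 mm² overlap (of its 348.63 mm²) is removed, clipping the outline — area = 92.51 mm². At z = 6.48: the r=6 sphere slices to a regular 12-gon of circumradius 5.981 (√(r²−h²) with h=0.48 from center) (area = (12/2)·5.981²·sin(360°/12) = 107.31 mm²); the 18×7.5 cube at (9, 4.5) contributes its full rectangle (area 135.00 mm²); the sphere at (6, 6) is absent (|z−center|=7.980 > r=7); After the difference (first − rest): starting from the r=6 sphere (107.31 mm²), the 18×7.5 cube at (9, 4.5) misses the remaining region (no effect) — area = 107.31 mm²; the cone at (7.5, 13.5) contributes a regular 12-gon of circumradius 9.180 (interpolated between r1=11.5 and r2=0.5 at t=0.211) (area = (12/2)·9.180²·sin(360°/12) = 252.82 mm²); Subtracting the remaining from the first: starting from the result so far (107.31 mm²), the cone at (7.5, 13.5) misses the remaining region (no effect) — area = 107.31 mm². Checking containment: at z = 6.48 the cross-section extends beyond the z = 4.08 cross-section by about 14.79 mm².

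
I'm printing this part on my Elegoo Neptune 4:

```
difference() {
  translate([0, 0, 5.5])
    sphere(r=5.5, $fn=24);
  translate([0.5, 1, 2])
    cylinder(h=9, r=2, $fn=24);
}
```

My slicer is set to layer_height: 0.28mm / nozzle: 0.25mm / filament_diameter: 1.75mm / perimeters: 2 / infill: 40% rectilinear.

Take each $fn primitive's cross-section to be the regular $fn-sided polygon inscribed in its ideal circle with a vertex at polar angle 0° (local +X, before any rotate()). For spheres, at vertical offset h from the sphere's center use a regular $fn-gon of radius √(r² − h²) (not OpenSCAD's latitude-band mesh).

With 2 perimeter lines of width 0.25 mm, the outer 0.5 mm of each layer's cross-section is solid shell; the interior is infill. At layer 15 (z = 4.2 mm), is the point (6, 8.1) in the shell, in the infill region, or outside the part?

At z = 4.2 mm: the r=5.5 sphere slices to a regular 24-gon of circumradius 5.344 (√(r²−h²) with h=1.3 from center); the cylinder at (0.5, 1): section is a regular 24-gon, circumradius r=2; Taking the first minus the rest: starting from the r=5.5 sphere, the r=2 cylinder at (0.5, 1) lies wholly inside it (removes its full 12.42 mm² and its 12.53 mm outline becomes a hole wall) — 1 connected region with 1 hole. Overall, the cross-section is one region with 1 hole. The nearest boundary edge runs (2.67, 4.63)→(3.78, 3.78); distance from the point to it = 4.78 mm. The point is not inside any of the regions above, so it lies outside the cross-section (4.78 mm from the nearest boundary).

outside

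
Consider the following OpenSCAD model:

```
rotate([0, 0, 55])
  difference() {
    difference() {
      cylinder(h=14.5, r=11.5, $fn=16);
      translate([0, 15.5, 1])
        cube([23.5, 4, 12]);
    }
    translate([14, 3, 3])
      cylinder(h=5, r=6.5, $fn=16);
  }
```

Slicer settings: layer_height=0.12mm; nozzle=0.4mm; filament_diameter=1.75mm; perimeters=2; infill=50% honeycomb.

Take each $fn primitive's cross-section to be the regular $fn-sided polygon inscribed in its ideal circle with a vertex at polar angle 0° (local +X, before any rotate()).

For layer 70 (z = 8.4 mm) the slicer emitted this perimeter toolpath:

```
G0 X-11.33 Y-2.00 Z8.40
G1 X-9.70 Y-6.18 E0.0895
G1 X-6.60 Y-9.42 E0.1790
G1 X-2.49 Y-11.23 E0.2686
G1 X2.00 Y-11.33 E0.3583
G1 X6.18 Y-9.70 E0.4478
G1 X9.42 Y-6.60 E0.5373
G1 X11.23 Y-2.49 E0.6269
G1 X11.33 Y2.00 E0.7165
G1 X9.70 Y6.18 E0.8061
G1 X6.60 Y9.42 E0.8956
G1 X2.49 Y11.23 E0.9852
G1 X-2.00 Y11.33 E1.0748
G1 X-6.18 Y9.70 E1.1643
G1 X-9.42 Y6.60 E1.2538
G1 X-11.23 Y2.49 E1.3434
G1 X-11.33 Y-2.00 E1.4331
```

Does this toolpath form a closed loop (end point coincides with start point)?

yes

Start point (G0): (-11.33, -2.00). End point (last G1): the path returns to the start — closed.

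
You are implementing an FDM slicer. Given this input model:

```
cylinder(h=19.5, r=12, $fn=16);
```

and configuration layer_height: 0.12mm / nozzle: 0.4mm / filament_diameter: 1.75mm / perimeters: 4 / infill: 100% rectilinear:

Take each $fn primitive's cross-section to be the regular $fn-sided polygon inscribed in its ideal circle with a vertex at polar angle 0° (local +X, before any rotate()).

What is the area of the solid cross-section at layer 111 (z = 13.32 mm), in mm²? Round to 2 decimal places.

At z = 13.32 mm: the r=12 cylinder contributes a regular 16-gon of circumradius 12 (area = (16/2)·12.000²·sin(360°/16) = 440.85 mm²). Overall, the cross-section is a single solid region. Net area = 440.85 mm².

440.85 mm²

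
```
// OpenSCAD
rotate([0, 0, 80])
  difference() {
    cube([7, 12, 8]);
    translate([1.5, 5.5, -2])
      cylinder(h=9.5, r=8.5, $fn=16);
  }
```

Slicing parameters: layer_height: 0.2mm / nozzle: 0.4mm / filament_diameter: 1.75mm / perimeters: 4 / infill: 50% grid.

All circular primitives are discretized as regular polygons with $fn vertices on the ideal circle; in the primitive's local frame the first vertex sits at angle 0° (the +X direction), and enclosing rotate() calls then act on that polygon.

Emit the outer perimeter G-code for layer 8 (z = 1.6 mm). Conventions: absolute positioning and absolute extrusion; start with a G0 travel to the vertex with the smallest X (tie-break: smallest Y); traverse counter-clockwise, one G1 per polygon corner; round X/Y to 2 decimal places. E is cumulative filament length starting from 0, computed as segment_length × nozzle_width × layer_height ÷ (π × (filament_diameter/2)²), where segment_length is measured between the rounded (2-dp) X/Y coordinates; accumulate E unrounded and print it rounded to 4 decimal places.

At z = 1.6 mm: the cube (footprint 7×12) is included at this height; the r=8.5 cylinder at (1.5, 5.5) contributes a regular 16-gon of circumradius 8.5; After the difference (first − rest): starting from the 7×12 cube, the r=8.5 cylinder at (1.5, 5.5) partially overlaps it — only the 83.98 mm² overlap (of its 221.19 mm²) is removed, clipping the outline — 1 connected region; (rotated 80° about Z; rotation is an isometry so areas/perimeters/island counts are preserved). The outline is a single polygon with 3 vertices. Extrusion per mm of travel: 0.4 × 0.2 / (π × 0.875²) = 0.033260. Accumulating E over each segment gives final E = 0.0209.

G0 X-10.64 Y8.76 Z1.60
G1 X-10.46 Y8.95 E0.0087
G1 X-10.60 Y8.98 E0.0135
G1 X-10.64 Y8.76 E0.0209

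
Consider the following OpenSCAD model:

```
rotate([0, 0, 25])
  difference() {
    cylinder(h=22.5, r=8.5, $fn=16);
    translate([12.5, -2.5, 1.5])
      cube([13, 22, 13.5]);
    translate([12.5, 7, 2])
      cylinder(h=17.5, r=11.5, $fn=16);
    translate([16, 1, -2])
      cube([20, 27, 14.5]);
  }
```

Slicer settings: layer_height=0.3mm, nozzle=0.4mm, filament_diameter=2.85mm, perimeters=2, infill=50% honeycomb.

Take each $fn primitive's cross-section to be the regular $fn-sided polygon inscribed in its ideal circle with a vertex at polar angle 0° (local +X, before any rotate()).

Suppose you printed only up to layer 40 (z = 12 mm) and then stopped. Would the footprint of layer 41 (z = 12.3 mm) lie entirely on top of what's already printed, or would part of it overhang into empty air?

entirely on top

Compare the two slices. At z = 12: the cylinder: section is a regular 16-gon, circumradius r=8.5 (area = (16/2)·8.500²·sin(360°/16) = 221.19 mm²); the cube at (12.5, -2.5) is present — its section is the full 13×22 rectangle (area 286.00 mm²); the cylinder at (12.5, 7): section is a regular 16-gon, circumradius r=11.5 (area = (16/2)·11.500²·sin(360°/16) = 404.88 mm²); the cube at (16, 1) is present — its section is the full 20×27 rectangle (area 540.00 mm²); Subtracting the remaining from the first: starting from the r=8.5 cylinder (221.19 mm²), the 13×22 cube at (12.5, -2.5) misses the remaining region (no effect); the r=11.5 cylinder at (12.5, 7) partially overlaps it — only the 49.75 mm² overlap (of its 404.88 mm²) is removed, clipping the outline; the 20×27 cube at (16, 1) misses the remaining region (no effect) — area = 171.44 mm²; (whole slice rotated 25° about Z — lengths, areas and connectivity unchanged). At z = 12.3: the r=8.5 cylinder gives a regular 16-gon of circumradius 8.5 (constant along its height) (area = (16/2)·8.500²·sin(360°/16) = 221.19 mm²); the cube at (12.5, -2.5) (footprint 13×22) is included at this height (area 286.00 mm²); the cylinder at (12.5, 7): section is a regular 16-gon, circumradius r=11.5 (area = (16/2)·11.500²·sin(360°/16) = 404.88 mm²); the cube at (16, 1) (footprint 20×27) is included at this height (area 540.00 mm²); Subtracting the remaining from the first: starting from the r=8.5 cylinder (221.19 mm²), the 13×22 cube at (12.5, -2.5) misses the remaining region (no effect); the r=11.5 cylinder at (12.5, 7) partially overlaps it — only the 49.75 mm² overlap (of its 404.88 mm²) is removed, clipping the outline; the 20×27 cube at (16, 1) misses the remaining region (no effect) — area = 171.44 mm²; (whole slice rotated 25° about Z — lengths, areas and connectivity unchanged). Checking containment: the cross-section at z = 12.3 is a subset of the cross-section at z = 12.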